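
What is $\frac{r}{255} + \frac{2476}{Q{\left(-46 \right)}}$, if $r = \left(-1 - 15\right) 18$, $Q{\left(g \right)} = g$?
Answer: $- \frac{107438}{1955} \approx -54.956$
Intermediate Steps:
$r = -288$ ($r = \left(-16\right) 18 = -288$)
$\frac{r}{255} + \frac{2476}{Q{\left(-46 \right)}} = - \frac{288}{255} + \frac{2476}{-46} = \left(-288\right) \frac{1}{255} + 2476 \left(- \frac{1}{46}\right) = - \frac{96}{85} - \frac{1238}{23} = - \frac{107438}{1955}$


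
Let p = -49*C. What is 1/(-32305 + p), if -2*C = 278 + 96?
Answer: -1/23142 ≈ -4.3212e-5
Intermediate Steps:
C = -187 (C = -(278 + 96)/2 = -½*374 = -187)
p = 9163 (p = -49*(-187) = 9163)
1/(-32305 + p) = 1/(-32305 + 9163) = 1/(-23142) = -1/23142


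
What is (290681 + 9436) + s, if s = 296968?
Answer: 597085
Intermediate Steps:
(290681 + 9436) + s = (290681 + 9436) + 296968 = 300117 + 296968 = 597085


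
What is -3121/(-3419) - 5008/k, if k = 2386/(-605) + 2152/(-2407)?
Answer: 12478077951611/12043533489 ≈ 1036.1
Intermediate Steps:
k = -7045062/1456235 (k = 2386*(-1/605) + 2152*(-1/2407) = -2386/605 - 2152/2407 = -7045062/1456235 ≈ -4.8379)
-3121/(-3419) - 5008/k = -3121/(-3419) - 5008/(-7045062/1456235) = -3121*(-1/3419) - 5008*(-1456235/7045062) = 3121/3419 + 3646412440/3522531 = 12478077951611/12043533489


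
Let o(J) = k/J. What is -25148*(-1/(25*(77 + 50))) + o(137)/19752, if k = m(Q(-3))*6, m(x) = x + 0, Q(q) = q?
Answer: 11341839067/1431937700 ≈ 7.9206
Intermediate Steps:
m(x) = x
k = -18 (k = -3*6 = -18)
o(J) = -18/J
-25148*(-1/(25*(77 + 50))) + o(137)/19752 = -25148*(-1/(25*(77 + 50))) - 18/137/19752 = -25148/(127*(-25)) - 18*1/137*(1/19752) = -25148/(-3175) - 18/137*1/19752 = -25148*(-1/3175) - 3/451004 = 25148/3175 - 3/451004 = 11341839067/1431937700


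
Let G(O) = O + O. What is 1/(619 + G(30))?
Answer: 1/679 ≈ 0.0014728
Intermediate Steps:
G(O) = 2*O
1/(619 + G(30)) = 1/(619 + 2*30) = 1/(619 + 60) = 1/679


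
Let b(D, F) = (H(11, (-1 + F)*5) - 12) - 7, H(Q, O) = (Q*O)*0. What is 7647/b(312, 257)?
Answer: -7647/19 ≈ -402.47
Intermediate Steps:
H(Q, O) = 0 (H(Q, O) = (O*Q)*0 = 0)
b(D, F) = -19 (b(D, F) = (0 - 12) - 7 = -12 - 7 = -19)
7647/b(312, 257) = 7647/(-19) = 7647*(-1/19) = -7647/19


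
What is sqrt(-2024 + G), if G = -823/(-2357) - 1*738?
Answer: I*sqrt(15342210327)/2357 ≈ 52.551*I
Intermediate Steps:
G = -1738643/2357 (G = -823*(-1/2357) - 738 = 823/2357 - 738 = -1738643/2357 ≈ -737.65)
sqrt(-2024 + G) = sqrt(-2024 - 1738643/2357) = sqrt(-6509211/2357) = I*sqrt(15342210327)/2357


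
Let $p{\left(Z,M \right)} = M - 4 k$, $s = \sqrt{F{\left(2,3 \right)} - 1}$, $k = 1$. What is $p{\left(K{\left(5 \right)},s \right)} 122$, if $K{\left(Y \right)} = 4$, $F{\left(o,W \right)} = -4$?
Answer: $-488 + 122 i \sqrt{5} \approx -488.0 + 272.8 i$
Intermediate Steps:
$s = i \sqrt{5}$ ($s = \sqrt{-4 - 1} = \sqrt{-5} = i \sqrt{5} \approx 2.2361 i$)
$p{\left(Z,M \right)} = -4 + M$ ($p{\left(Z,M \right)} = M - 4 = -4 + M$)
$p{\left(K{\left(5 \right)},s \right)} 122 = \left(-4 + i \sqrt{5}\right) 122 = -488 + 122 i \sqrt{5}$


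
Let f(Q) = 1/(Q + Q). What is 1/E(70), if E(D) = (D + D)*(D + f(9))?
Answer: 9/88270 ≈ 0.00010196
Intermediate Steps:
f(Q) = 1/(2*Q)
E(D) = 2*D*(1/18 + D) (E(D) = (D + D)*(D + (1/2)/9) = (2*D)*(D + (1/2)*(1/9)) = (2*D)*(D + 1/18) = (2*D)*(1/18 + D) = 2*D*(1/18 + D))
1/E(70) = 1/((1/9)*70*(1 + 18*70)) = 1/((1/9)*70*(1 + 1260)) = 1/((1/9)*70*1261) = 1/(88270/9) = 9/88270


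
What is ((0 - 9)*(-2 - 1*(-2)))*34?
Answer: 0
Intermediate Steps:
((0 - 9)*(-2 - 1*(-2)))*34 = -9*(-2 + 2)*34 = -9*0*34 = 0*34 = 0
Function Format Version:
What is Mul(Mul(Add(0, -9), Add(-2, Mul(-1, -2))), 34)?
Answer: 0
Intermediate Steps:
Mul(Mul(Add(0, -9), Add(-2, Mul(-1, -2))), 34) = Mul(Mul(-9, Add(-2, 2)), 34) = Mul(Mul(-9, 0), 34) = Mul(0, 34) = 0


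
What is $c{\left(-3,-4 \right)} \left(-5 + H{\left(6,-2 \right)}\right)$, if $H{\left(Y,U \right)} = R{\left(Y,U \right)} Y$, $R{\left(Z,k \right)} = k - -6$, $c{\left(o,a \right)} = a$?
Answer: $-76$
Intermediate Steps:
$R{\left(Z,k \right)} = 6 + k$ ($R{\left(Z,k \right)} = k + 6 = 6 + k$)
$H{\left(Y,U \right)} = Y \left(6 + U\right)$ ($H{\left(Y,U \right)} = \left(6 + U\right) Y = Y \left(6 + U\right)$)
$c{\left(-3,-4 \right)} \left(-5 + H{\left(6,-2 \right)}\right) = - 4 \left(-5 + 6 \left(6 - 2\right)\right) = - 4 \left(-5 + 6 \cdot 4\right) = - 4 \left(-5 + 24\right) = \left(-4\right) 19 = -76$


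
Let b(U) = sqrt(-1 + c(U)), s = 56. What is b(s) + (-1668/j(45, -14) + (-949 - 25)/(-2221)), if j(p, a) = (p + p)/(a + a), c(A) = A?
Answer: 17302874/33315 + sqrt(55) ≈ 526.79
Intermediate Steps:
j(p, a) = p/a (j(p, a) = (2*p)/((2*a)) = (2*p)*(1/(2*a)) = p/a)
b(U) = sqrt(-1 + U)
b(s) + (-1668/j(45, -14) + (-949 - 25)/(-2221)) = sqrt(-1 + 56) + (-1668/(45/(-14)) + (-949 - 25)/(-2221)) = sqrt(55) + (-1668/(45*(-1/14)) - 974*(-1/2221)) = sqrt(55) + (-1668/(-45/14) + 974/2221) = sqrt(55) + (-1668*(-14/45) + 974/2221) = sqrt(55) + (7784/15 + 974/2221) = sqrt(55) + 17302874/33315 = 17302874/33315 + sqrt(55)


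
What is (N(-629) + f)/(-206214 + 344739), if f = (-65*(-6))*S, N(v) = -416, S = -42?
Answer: -16796/138525 ≈ -0.12125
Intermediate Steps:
f = -16380 (f = -65*(-6)*(-42) = 390*(-42) = -16380)
(N(-629) + f)/(-206214 + 344739) = (-416 - 16380)/(-206214 + 344739) = -16796/138525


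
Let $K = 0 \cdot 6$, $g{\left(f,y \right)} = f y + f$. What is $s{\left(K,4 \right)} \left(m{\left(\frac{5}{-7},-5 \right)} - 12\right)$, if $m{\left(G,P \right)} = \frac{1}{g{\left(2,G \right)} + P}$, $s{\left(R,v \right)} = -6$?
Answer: $\frac{2274}{31} \approx 73.355$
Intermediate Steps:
$g{\left(f,y \right)} = f + f y$
$K = 0$
$m{\left(G,P \right)} = \frac{1}{2 + P + 2 G}$ ($m{\left(G,P \right)} = \frac{1}{2 \left(1 + G\right) + P} = \frac{1}{\left(2 + 2 G\right) + P} = \frac{1}{2 + P + 2 G}$)
$s{\left(K,4 \right)} \left(m{\left(\frac{5}{-7},-5 \right)} - 12\right) = - 6 \left(\frac{1}{2 - 5 + 2 \frac{5}{-7}} - 12\right) = - 6 \left(\frac{1}{2 - 5 + 2 \cdot 5 \left(- \frac{1}{7}\right)} - 12\right) = - 6 \left(\frac{1}{2 - 5 + 2 \left(- \frac{5}{7}\right)} - 12\right) = - 6 \left(\frac{1}{2 - 5 - \frac{10}{7}} - 12\right) = - 6 \left(\frac{1}{- \frac{31}{7}} - 12\right) = - 6 \left(- \frac{7}{31} - 12\right) = \left(-6\right) \left(- \frac{379}{31}\right) = \frac{2274}{31}$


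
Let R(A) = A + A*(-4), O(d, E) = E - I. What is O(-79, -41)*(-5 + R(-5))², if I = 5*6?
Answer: -7100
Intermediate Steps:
I = 30
O(d, E) = -30 + E (O(d, E) = E - 1*30 = E - 30 = -30 + E)
R(A) = -3*A (R(A) = A - 4*A = -3*A)
O(-79, -41)*(-5 + R(-5))² = (-30 - 41)*(-5 - 3*(-5))² = -71*(-5 + 15)² = -71*10² = -71*100 = -7100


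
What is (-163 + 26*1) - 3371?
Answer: -3508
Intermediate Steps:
(-163 + 26*1) - 3371 = (-163 + 26) - 3371 = -137 - 3371 = -3508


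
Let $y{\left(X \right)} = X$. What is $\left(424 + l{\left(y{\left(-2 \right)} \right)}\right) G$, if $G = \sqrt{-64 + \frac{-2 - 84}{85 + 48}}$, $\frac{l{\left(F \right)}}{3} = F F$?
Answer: $\frac{436 i \sqrt{1143534}}{133} \approx 3505.6 i$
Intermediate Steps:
$l{\left(F \right)} = 3 F^{2}$ ($l{\left(F \right)} = 3 F F = 3 F^{2}$)
$G = \frac{i \sqrt{1143534}}{133}$ ($G = \sqrt{-64 - \frac{86}{133}} = \sqrt{- \frac{8598}{133}} = \frac{i \sqrt{1143534}}{133} \approx 8.0403 i$)
$\left(424 + l{\left(y{\left(-2 \right)} \right)}\right) G = \left(424 + 3 \left(-2\right)^{2}\right) \frac{i \sqrt{1143534}}{133} = \left(424 + 3 \cdot 4\right) \frac{i \sqrt{1143534}}{133} = \left(424 + 12\right) \frac{i \sqrt{1143534}}{133} = 436 \frac{i \sqrt{1143534}}{133} = \frac{436 i \sqrt{1143534}}{133}$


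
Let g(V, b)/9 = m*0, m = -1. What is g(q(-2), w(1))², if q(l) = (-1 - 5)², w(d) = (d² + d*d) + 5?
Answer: 0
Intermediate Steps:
w(d) = 5 + 2*d² (w(d) = (d² + d²) + 5 = 2*d² + 5 = 5 + 2*d²)
q(l) = 36 (q(l) = (-6)² = 36)
g(V, b) = 0 (g(V, b) = 9*(-1*0) = 9*0 = 0)
g(q(-2), w(1))² = 0² = 0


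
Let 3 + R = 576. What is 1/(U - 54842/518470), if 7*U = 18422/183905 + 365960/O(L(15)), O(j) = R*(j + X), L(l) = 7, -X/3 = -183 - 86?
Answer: 15565541735169195/320975615061797 ≈ 48.494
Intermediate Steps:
R = 573 (R = -3 + 576 = 573)
X = 807 (X = -3*(-183 - 86) = -3*(-269) = 807)
O(j) = 462411 + 573*j (O(j) = 573*(j + 807) = 573*(807 + j) = 462411 + 573*j)
U = 37947149942/300220682685 (U = (18422/183905 + 365960/(462411 + 573*7))/7 = (18422*(1/183905) + 365960/(462411 + 4011))/7 = (18422/183905 + 365960/466422)/7 = (18422/183905 + 365960*(1/466422))/7 = (18422/183905 + 182980/233211)/7 = (⅐)*(37947149942/42888668955) = 37947149942/300220682685 ≈ 0.12640)
1/(U - 54842/518470) = 1/(37947149942/300220682685 - 54842/518470) = 1/(37947149942/300220682685 - 54842*1/518470) = 1/(37947149942/300220682685 - 27421/259235) = 1/(320975615061797/15565541735169195) = 15565541735169195/320975615061797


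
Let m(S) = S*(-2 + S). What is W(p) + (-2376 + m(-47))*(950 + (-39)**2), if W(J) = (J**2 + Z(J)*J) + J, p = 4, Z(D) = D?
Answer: -180347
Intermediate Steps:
W(J) = J + 2*J**2 (W(J) = (J**2 + J*J) + J = (J**2 + J**2) + J = 2*J**2 + J = J + 2*J**2)
W(p) + (-2376 + m(-47))*(950 + (-39)**2) = 4*(1 + 2*4) + (-2376 - 47*(-2 - 47))*(950 + (-39)**2) = 4*(1 + 8) + (-2376 - 47*(-49))*(950 + 1521) = 4*9 + (-2376 + 2303)*2471 = 36 - 73*2471 = 36 - 180383 = -180347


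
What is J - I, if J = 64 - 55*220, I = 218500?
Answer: -230536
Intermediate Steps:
J = -12036 (J = 64 - 12100 = -12036)
J - I = -12036 - 1*218500 = -12036 - 218500 = -230536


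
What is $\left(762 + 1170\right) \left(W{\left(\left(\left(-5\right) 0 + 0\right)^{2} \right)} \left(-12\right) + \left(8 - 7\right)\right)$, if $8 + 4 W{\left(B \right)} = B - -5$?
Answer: $19320$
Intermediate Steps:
$W{\left(B \right)} = - \frac{3}{4} + \frac{B}{4}$ ($W{\left(B \right)} = -2 + \frac{B - -5}{4} = -2 + \frac{B + 5}{4} = -2 + \frac{5 + B}{4} = -2 + \left(\frac{5}{4} + \frac{B}{4}\right) = - \frac{3}{4} + \frac{B}{4}$)
$\left(762 + 1170\right) \left(W{\left(\left(\left(-5\right) 0 + 0\right)^{2} \right)} \left(-12\right) + \left(8 - 7\right)\right) = \left(762 + 1170\right) \left(\left(- \frac{3}{4} + \frac{\left(\left(-5\right) 0 + 0\right)^{2}}{4}\right) \left(-12\right) + \left(8 - 7\right)\right) = 1932 \left(\left(- \frac{3}{4} + \frac{\left(0 + 0\right)^{2}}{4}\right) \left(-12\right) + 1\right) = 1932 \left(\left(- \frac{3}{4} + \frac{0^{2}}{4}\right) \left(-12\right) + 1\right) = 1932 \left(\left(- \frac{3}{4} + \frac{1}{4} \cdot 0\right) \left(-12\right) + 1\right) = 1932 \left(\left(- \frac{3}{4} + 0\right) \left(-12\right) + 1\right) = 1932 \left(\left(- \frac{3}{4}\right) \left(-12\right) + 1\right) = 1932 \left(9 + 1\right) = 1932 \cdot 10 = 19320$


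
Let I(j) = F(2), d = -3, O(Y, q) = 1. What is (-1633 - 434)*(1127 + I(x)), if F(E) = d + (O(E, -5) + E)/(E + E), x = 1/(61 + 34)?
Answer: -9299433/4 ≈ -2.3249e+6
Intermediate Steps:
x = 1/95 ≈ 0.010526
F(E) = -3 + (1 + E)/(2*E) (F(E) = -3 + (1 + E)/(E + E) = -3 + (1 + E)/((2*E)) = -3 + (1 + E)*(1/(2*E)) = -3 + (1 + E)/(2*E))
I(j) = -9/4 (I(j) = (½)*(1 - 5*2)/2 = (½)*(½)*(1 - 10) = (½)*(½)*(-9) = -9/4)
(-1633 - 434)*(1127 + I(x)) = (-1633 - 434)*(1127 - 9/4) = -2067*4499/4 = -9299433/4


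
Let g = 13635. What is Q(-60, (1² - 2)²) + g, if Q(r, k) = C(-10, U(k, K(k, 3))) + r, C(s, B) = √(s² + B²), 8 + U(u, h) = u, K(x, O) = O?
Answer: 13575 + √149 ≈ 13587.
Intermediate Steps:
U(u, h) = -8 + u
C(s, B) = √(B² + s²)
Q(r, k) = r + √(100 + (-8 + k)²) (Q(r, k) = √((-8 + k)² + (-10)²) + r = √((-8 + k)² + 100) + r = √(100 + (-8 + k)²) + r = r + √(100 + (-8 + k)²))
Q(-60, (1² - 2)²) + g = (-60 + √(100 + (-8 + (1² - 2)²)²)) + 13635 = (-60 + √(100 + (-8 + (1 - 2)²)²)) + 13635 = (-60 + √(100 + (-8 + (-1)²)²)) + 13635 = (-60 + √(100 + (-8 + 1)²)) + 13635 = (-60 + √(100 + (-7)²)) + 13635 = (-60 + √(100 + 49)) + 13635 = (-60 + √149) + 13635 = 13575 + √149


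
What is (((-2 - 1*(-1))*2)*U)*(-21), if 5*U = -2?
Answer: -84/5 ≈ -16.800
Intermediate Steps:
U = -2/5 (U = (1/5)*(-2) = -2/5 ≈ -0.40000)
(((-2 - 1*(-1))*2)*U)*(-21) = (((-2 - 1*(-1))*2)*(-2/5))*(-21) = (((-2 + 1)*2)*(-2/5))*(-21) = (-1*2*(-2/5))*(-21) = -2*(-2/5)*(-21) = (4/5)*(-21) = -84/5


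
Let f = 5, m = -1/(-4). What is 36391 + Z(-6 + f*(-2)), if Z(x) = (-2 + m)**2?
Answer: 582305/16 ≈ 36394.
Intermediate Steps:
m = 1/4 (m = -1*(-1/4) = 1/4 ≈ 0.25000)
Z(x) = 49/16 (Z(x) = (-2 + 1/4)**2 = (-7/4)**2 = 49/16)
36391 + Z(-6 + f*(-2)) = 36391 + 49/16 = 582305/16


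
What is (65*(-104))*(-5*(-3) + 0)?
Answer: -101400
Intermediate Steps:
(65*(-104))*(-5*(-3) + 0) = -6760*(15 + 0) = -6760*15 = -101400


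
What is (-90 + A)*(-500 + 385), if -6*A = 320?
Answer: 49450/3 ≈ 16483.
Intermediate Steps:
A = -160/3 (A = -⅙*320 = -160/3 ≈ -53.333)
(-90 + A)*(-500 + 385) = (-90 - 160/3)*(-500 + 385) = -430/3*(-115) = 49450/3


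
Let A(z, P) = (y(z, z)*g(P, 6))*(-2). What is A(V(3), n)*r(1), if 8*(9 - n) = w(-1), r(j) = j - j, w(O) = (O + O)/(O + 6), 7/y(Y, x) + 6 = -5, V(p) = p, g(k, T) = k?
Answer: 0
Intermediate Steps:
y(Y, x) = -7/11 (y(Y, x) = 7/(-6 - 5) = 7/(-11) = 7*(-1/11) = -7/11)
w(O) = 2*O/(6 + O) (w(O) = (2*O)/(6 + O) = 2*O/(6 + O))
r(j) = 0
n = 181/20 (n = 9 - (-1)/(4*(6 - 1)) = 9 - (-1)/(4*5) = 9 - ⅛*(-⅖) = 9 + 1/20 = 181/20 ≈ 9.0500)
A(z, P) = 14*P/11 (A(z, P) = -7*P/11*(-2) = 14*P/11)
A(V(3), n)*r(1) = ((14/11)*(181/20))*0 = (1267/110)*0 = 0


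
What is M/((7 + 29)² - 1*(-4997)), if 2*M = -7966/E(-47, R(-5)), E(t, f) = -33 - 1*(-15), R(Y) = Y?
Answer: 569/16182 ≈ 0.035163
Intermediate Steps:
E(t, f) = -18 (E(t, f) = -33 + 15 = -18)
M = 3983/18 (M = (-7966/(-18))/2 = (-7966*(-1/18))/2 = (½)*(3983/9) = 3983/18 ≈ 221.28)
M/((7 + 29)² - 1*(-4997)) = 3983/(18*((7 + 29)² - 1*(-4997))) = 3983/(18*(36² + 4997)) = 3983/(18*(1296 + 4997)) = (3983/18)/6293 = (3983/18)*(1/6293) = 569/16182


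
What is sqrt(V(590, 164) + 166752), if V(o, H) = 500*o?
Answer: 2*sqrt(115438) ≈ 679.52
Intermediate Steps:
sqrt(V(590, 164) + 166752) = sqrt(500*590 + 166752) = sqrt(295000 + 166752) = sqrt(461752) = 2*sqrt(115438)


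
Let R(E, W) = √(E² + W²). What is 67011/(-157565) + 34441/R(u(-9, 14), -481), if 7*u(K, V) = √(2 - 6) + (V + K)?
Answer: -67011/157565 + 241087*√10/(10*√(1133671 + 2*I)) ≈ 71.177 - 6.316e-5*I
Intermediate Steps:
u(K, V) = K/7 + V/7 + 2*I/7 (u(K, V) = (√(2 - 6) + (V + K))/7 = (√(-4) + (K + V))/7 = (2*I + (K + V))/7 = (K + V + 2*I)/7 = K/7 + V/7 + 2*I/7)
67011/(-157565) + 34441/R(u(-9, 14), -481) = 67011/(-157565) + 34441/(√(((⅐)*(-9) + (⅐)*14 + 2*I/7)² + (-481)²)) = 67011*(-1/157565) + 34441/(√((-9/7 + 2 + 2*I/7)² + 231361)) = -67011/157565 + 34441/(√((5/7 + 2*I/7)² + 231361)) = -67011/157565 + 34441/(√(231361 + (5/7 + 2*I/7)²)) = -67011/157565 + 34441/√(231361 + (5/7 + 2*I/7)²)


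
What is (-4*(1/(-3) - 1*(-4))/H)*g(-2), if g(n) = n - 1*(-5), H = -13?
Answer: 44/13 ≈ 3.3846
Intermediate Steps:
g(n) = 5 + n (g(n) = n + 5 = 5 + n)
(-4*(1/(-3) - 1*(-4))/H)*g(-2) = (-4*(1/(-3) - 1*(-4))/(-13))*(5 - 2) = -4*(-1/3 + 4)*(-1)/13*3 = -44*(-1)/(3*13)*3 = -4*(-11/39)*3 = (44/39)*3 = 44/13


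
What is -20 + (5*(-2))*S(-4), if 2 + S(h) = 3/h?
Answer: 15/2 ≈ 7.5000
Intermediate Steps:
S(h) = -2 + 3/h
-20 + (5*(-2))*S(-4) = -20 + (5*(-2))*(-2 + 3/(-4)) = -20 - 10*(-2 + 3*(-1/4)) = -20 - 10*(-2 - 3/4) = -20 - 10*(-11/4) = -20 + 55/2 = 15/2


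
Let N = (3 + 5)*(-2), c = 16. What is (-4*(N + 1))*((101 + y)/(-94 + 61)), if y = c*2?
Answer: -2660/11 ≈ -241.82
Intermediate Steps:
N = -16 (N = 8*(-2) = -16)
y = 32 (y = 16*2 = 32)
(-4*(N + 1))*((101 + y)/(-94 + 61)) = (-4*(-16 + 1))*((101 + 32)/(-94 + 61)) = (-4*(-15))*(133/(-33)) = 60*(133*(-1/33)) = 60*(-133/33) = -2660/11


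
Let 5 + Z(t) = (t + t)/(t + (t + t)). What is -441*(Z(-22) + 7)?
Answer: -1176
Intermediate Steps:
Z(t) = -13/3 (Z(t) = -5 + (t + t)/(t + (t + t)) = -5 + (2*t)/(t + 2*t) = -5 + (2*t)/((3*t)) = -5 + (2*t)*(1/(3*t)) = -5 + 2/3 = -13/3)
-441*(Z(-22) + 7) = -441*(-13/3 + 7) = -441*8/3 = -1176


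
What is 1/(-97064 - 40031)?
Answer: -1/137095 ≈ -7.2942e-6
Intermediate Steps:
1/(-97064 - 40031) = 1/(-137095) = -1/137095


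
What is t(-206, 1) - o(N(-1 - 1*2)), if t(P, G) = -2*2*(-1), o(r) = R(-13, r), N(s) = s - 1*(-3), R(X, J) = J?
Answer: 4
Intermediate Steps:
N(s) = 3 + s (N(s) = s + 3 = 3 + s)
o(r) = r
t(P, G) = 4 (t(P, G) = -4*(-1) = 4)
t(-206, 1) - o(N(-1 - 1*2)) = 4 - (3 + (-1 - 1*2)) = 4 - (3 + (-1 - 2)) = 4 - (3 - 3) = 4 - 1*0 = 4 + 0 = 4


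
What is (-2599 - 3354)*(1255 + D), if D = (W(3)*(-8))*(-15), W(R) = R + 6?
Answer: -13900255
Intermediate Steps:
W(R) = 6 + R
D = 1080 (D = ((6 + 3)*(-8))*(-15) = (9*(-8))*(-15) = -72*(-15) = 1080)
(-2599 - 3354)*(1255 + D) = (-2599 - 3354)*(1255 + 1080) = -5953*2335 = -13900255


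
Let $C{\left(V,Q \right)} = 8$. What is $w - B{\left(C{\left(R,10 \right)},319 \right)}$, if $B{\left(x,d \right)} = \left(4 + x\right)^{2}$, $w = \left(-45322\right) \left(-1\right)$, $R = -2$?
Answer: $45178$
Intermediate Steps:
$w = 45322$
$w - B{\left(C{\left(R,10 \right)},319 \right)} = 45322 - \left(4 + 8\right)^{2} = 45322 - 12^{2} = 45322 - 144 = 45178$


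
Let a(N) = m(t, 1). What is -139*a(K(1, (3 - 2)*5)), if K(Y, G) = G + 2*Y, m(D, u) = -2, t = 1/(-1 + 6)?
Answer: 278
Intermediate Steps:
t = ⅕ (t = 1/5 = ⅕ ≈ 0.20000)
a(N) = -2
-139*a(K(1, (3 - 2)*5)) = -139*(-2) = 278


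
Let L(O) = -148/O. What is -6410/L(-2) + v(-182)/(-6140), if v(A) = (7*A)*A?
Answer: -7064454/56795 ≈ -124.39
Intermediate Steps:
v(A) = 7*A²
-6410/L(-2) + v(-182)/(-6140) = -6410/((-148/(-2))) + (7*(-182)²)/(-6140) = -6410/((-148*(-½))) + (7*33124)*(-1/6140) = -6410/74 + 231868*(-1/6140) = -6410*1/74 - 57967/1535 = -3205/37 - 57967/1535 = -7064454/56795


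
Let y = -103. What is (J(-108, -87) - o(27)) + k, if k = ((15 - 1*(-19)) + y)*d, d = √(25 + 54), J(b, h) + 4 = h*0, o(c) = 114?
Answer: -118 - 69*√79 ≈ -731.29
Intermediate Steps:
J(b, h) = -4 (J(b, h) = -4 + h*0 = -4 + 0 = -4)
d = √79 ≈ 8.8882
k = -69*√79 (k = ((15 - 1*(-19)) - 103)*√79 = ((15 + 19) - 103)*√79 = (34 - 103)*√79 = -69*√79 ≈ -613.29)
(J(-108, -87) - o(27)) + k = (-4 - 1*114) - 69*√79 = (-4 - 114) - 69*√79 = -118 - 69*√79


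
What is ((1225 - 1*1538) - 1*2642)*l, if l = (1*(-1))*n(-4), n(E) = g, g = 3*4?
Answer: 35460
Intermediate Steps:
g = 12
n(E) = 12
l = -12 (l = (1*(-1))*12 = -1*12 = -12)
((1225 - 1*1538) - 1*2642)*l = ((1225 - 1*1538) - 1*2642)*(-12) = ((1225 - 1538) - 2642)*(-12) = (-313 - 2642)*(-12) = -2955*(-12) = 35460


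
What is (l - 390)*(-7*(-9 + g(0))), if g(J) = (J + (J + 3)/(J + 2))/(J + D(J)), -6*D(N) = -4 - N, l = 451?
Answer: 11529/4 ≈ 2882.3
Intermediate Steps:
D(N) = ⅔ + N/6 (D(N) = -(-4 - N)/6 = ⅔ + N/6)
g(J) = (J + (3 + J)/(2 + J))/(⅔ + 7*J/6) (g(J) = (J + (J + 3)/(J + 2))/(J + (⅔ + J/6)) = (J + (3 + J)/(2 + J))/(⅔ + 7*J/6))
(l - 390)*(-7*(-9 + g(0))) = (451 - 390)*(-7*(-9 + 6*(3 + 0² + 3*0)/(8 + 7*0² + 18*0))) = 61*(-7*(-9 + 6*(3 + 0 + 0)/(8 + 7*0 + 0))) = 61*(-7*(-9 + 6*3/(8 + 0 + 0))) = 61*(-7*(-9 + 6*3/8)) = 61*(-7*(-9 + 6*(⅛)*3)) = 61*(-7*(-9 + 9/4)) = 61*(-7*(-27/4)) = 61*(189/4) = 11529/4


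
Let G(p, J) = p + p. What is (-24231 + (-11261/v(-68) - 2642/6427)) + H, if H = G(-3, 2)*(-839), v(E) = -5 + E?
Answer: -8934494106/469171 ≈ -19043.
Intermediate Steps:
G(p, J) = 2*p
H = 5034 (H = (2*(-3))*(-839) = -6*(-839) = 5034)
(-24231 + (-11261/v(-68) - 2642/6427)) + H = (-24231 + (-11261/(-5 - 68) - 2642/6427)) + 5034 = (-24231 + (-11261/(-73) - 2642*1/6427)) + 5034 = (-24231 + (-11261*(-1/73) - 2642/6427)) + 5034 = (-24231 + (11261/73 - 2642/6427)) + 5034 = (-24231 + 72181581/469171) + 5034 = -11296300920/469171 + 5034 = -8934494106/469171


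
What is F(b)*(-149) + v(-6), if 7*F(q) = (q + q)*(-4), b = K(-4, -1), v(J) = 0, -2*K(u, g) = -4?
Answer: 2384/7 ≈ 340.57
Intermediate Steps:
K(u, g) = 2 (K(u, g) = -½*(-4) = 2)
b = 2
F(q) = -8*q/7 (F(q) = ((q + q)*(-4))/7 = ((2*q)*(-4))/7 = (-8*q)/7 = -8*q/7)
F(b)*(-149) + v(-6) = -8/7*2*(-149) + 0 = -16/7*(-149) + 0 = 2384/7 + 0 = 2384/7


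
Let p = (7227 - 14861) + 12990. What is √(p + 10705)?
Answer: √16061 ≈ 126.73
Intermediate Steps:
p = 5356 (p = -7634 + 12990 = 5356)
√(p + 10705) = √(5356 + 10705) = √16061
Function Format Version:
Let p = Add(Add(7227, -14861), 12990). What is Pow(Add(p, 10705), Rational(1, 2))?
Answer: Pow(16061, Rational(1, 2)) ≈ 126.73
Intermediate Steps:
p = 5356 (p = Add(-7634, 12990) = 5356)
Pow(Add(p, 10705), Rational(1, 2)) = Pow(Add(5356, 10705), Rational(1, 2)) = Pow(16061, Rational(1, 2))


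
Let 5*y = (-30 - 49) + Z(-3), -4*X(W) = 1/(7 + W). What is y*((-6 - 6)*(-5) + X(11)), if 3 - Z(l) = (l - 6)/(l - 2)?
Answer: -1680091/1800 ≈ -933.38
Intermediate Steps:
X(W) = -1/(4*(7 + W))
Z(l) = 3 - (-6 + l)/(-2 + l) (Z(l) = 3 - (l - 6)/(l - 2) = 3 - (-6 + l)/(-2 + l))
y = -389/25 (y = ((-30 - 49) + 2*(-3)/(-2 - 3))/5 = (-79 + 2*(-3)/(-5))/5 = (-79 + 2*(-3)*(-1/5))/5 = (-79 + 6/5)/5 = (1/5)*(-389/5) = -389/25 ≈ -15.560)
y*((-6 - 6)*(-5) + X(11)) = -389*((-6 - 6)*(-5) - 1/(28 + 4*11))/25 = -389*(-12*(-5) - 1/(28 + 44))/25 = -389*(60 - 1/72)/25 = -389/25*4319/72 = -1680091/1800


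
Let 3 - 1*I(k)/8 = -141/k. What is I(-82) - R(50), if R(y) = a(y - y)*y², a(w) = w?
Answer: 420/41 ≈ 10.244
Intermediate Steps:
R(y) = 0 (R(y) = (y - y)*y² = 0*y² = 0)
I(k) = 24 + 1128/k (I(k) = 24 - (-1128)/k = 24 + 1128/k)
I(-82) - R(50) = (24 + 1128/(-82)) - 1*0 = (24 + 1128*(-1/82)) + 0 = (24 - 564/41) + 0 = 420/41 + 0 = 420/41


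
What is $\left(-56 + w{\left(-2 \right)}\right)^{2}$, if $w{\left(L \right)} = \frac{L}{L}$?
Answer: $3025$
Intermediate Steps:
$w{\left(L \right)} = 1$
$\left(-56 + w{\left(-2 \right)}\right)^{2} = \left(-56 + 1\right)^{2} = \left(-55\right)^{2} = 3025$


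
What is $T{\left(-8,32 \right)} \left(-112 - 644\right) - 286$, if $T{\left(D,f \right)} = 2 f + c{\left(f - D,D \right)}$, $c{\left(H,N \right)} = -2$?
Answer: $-47158$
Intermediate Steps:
$T{\left(D,f \right)} = -2 + 2 f$ ($T{\left(D,f \right)} = 2 f - 2 = -2 + 2 f$)
$T{\left(-8,32 \right)} \left(-112 - 644\right) - 286 = \left(-2 + 2 \cdot 32\right) \left(-112 - 644\right) - 286 = \left(-2 + 64\right) \left(-756\right) - 286 = 62 \left(-756\right) - 286 = -46872 - 286 = -47158$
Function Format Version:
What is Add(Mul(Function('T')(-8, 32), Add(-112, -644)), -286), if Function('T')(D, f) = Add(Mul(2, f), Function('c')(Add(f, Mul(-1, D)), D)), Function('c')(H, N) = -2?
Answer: -47158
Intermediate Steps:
Function('T')(D, f) = Add(-2, Mul(2, f)) (Function('T')(D, f) = Add(Mul(2, f), -2) = Add(-2, Mul(2, f)))
Add(Mul(Function('T')(-8, 32), Add(-112, -644)), -286) = Add(Mul(Add(-2, Mul(2, 32)), Add(-112, -644)), -286) = Add(Mul(Add(-2, 64), -756), -286) = Add(Mul(62, -756), -286) = Add(-46872, -286) = -47158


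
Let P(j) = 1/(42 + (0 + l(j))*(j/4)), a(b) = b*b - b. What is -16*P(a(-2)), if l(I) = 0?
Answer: -8/21 ≈ -0.38095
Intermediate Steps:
a(b) = b² - b
P(j) = 1/42 (P(j) = 1/(42 + (0 + 0)*(j/4)) = 1/(42 + 0*(j*(¼))) = 1/(42 + 0*(j/4)) = 1/(42 + 0) = 1/42)
-16*P(a(-2)) = -16*1/42 = -8/21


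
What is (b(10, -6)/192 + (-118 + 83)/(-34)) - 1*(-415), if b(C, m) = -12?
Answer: 113143/272 ≈ 415.97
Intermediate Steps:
(b(10, -6)/192 + (-118 + 83)/(-34)) - 1*(-415) = (-12/192 + (-118 + 83)/(-34)) - 1*(-415) = (-12*1/192 - 35*(-1/34)) + 415 = (-1/16 + 35/34) + 415 = 263/272 + 415 = 113143/272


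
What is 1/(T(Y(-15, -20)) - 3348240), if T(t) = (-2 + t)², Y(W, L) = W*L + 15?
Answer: -1/3250271 ≈ -3.0767e-7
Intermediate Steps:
Y(W, L) = 15 + L*W (Y(W, L) = L*W + 15 = 15 + L*W)
1/(T(Y(-15, -20)) - 3348240) = 1/((-2 + (15 - 20*(-15)))² - 3348240) = 1/((-2 + (15 + 300))² - 3348240) = 1/((-2 + 315)² - 3348240) = 1/(313² - 3348240) = 1/(97969 - 3348240) = 1/(-3250271) = -1/3250271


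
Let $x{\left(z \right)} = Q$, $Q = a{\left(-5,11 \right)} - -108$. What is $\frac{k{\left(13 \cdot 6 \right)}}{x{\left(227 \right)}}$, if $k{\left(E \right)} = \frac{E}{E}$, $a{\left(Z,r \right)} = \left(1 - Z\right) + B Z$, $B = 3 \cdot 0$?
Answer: $\frac{1}{114} \approx 0.0087719$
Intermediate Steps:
$B = 0$
$a{\left(Z,r \right)} = 1 - Z$ ($a{\left(Z,r \right)} = \left(1 - Z\right) + 0 Z = \left(1 - Z\right) + 0 = 1 - Z$)
$k{\left(E \right)} = 1$
$Q = 114$ ($Q = \left(1 - -5\right) - -108 = \left(1 + 5\right) + 108 = 6 + 108 = 114$)
$x{\left(z \right)} = 114$
$\frac{k{\left(13 \cdot 6 \right)}}{x{\left(227 \right)}} = 1 \cdot \frac{1}{114} = \frac{1}{114}$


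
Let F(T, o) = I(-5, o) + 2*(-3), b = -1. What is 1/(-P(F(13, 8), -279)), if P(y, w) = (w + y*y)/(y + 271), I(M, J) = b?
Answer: 132/115 ≈ 1.1478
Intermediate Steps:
I(M, J) = -1
F(T, o) = -7 (F(T, o) = -1 + 2*(-3) = -1 - 6 = -7)
P(y, w) = (w + y²)/(271 + y)
1/(-P(F(13, 8), -279)) = 1/(-(-279 + (-7)²)/(271 - 7)) = 1/(-(-279 + 49)/264) = 1/(-(-230)/264) = 1/(-1*(-115/132)) = 1/(115/132) = 132/115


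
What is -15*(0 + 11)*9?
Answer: -1485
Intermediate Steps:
-15*(0 + 11)*9 = -15*11*9 = -165*9 = -1485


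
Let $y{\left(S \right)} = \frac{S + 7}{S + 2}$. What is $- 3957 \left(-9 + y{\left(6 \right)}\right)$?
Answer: $\frac{233463}{8} \approx 29183.0$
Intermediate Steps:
$y{\left(S \right)} = \frac{7 + S}{2 + S}$
$- 3957 \left(-9 + y{\left(6 \right)}\right) = - 3957 \left(-9 + \frac{7 + 6}{2 + 6}\right) = - 3957 \left(-9 + \frac{1}{8} \cdot 13\right) = - 3957 \left(-9 + \frac{13}{8}\right) = \left(-3957\right) \left(- \frac{59}{8}\right) = \frac{233463}{8}$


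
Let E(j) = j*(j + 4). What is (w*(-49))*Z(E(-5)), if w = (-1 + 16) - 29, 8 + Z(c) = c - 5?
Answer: -5488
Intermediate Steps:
E(j) = j*(4 + j)
Z(c) = -13 + c (Z(c) = -8 + (c - 5) = -8 + (-5 + c) = -13 + c)
w = -14 (w = 15 - 29 = -14)
(w*(-49))*Z(E(-5)) = (-14*(-49))*(-13 - 5*(4 - 5)) = 686*(-13 - 5*(-1)) = 686*(-13 + 5) = 686*(-8) = -5488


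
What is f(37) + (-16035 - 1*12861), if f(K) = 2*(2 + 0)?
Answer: -28892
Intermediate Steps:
f(K) = 4 (f(K) = 2*2 = 4)
f(37) + (-16035 - 1*12861) = 4 + (-16035 - 1*12861) = 4 + (-16035 - 12861) = 4 - 28896 = -28892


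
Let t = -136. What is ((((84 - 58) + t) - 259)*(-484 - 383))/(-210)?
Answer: -106641/70 ≈ -1523.4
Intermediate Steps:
((((84 - 58) + t) - 259)*(-484 - 383))/(-210) = ((((84 - 58) - 136) - 259)*(-484 - 383))/(-210) = (((26 - 136) - 259)*(-867))*(-1/210) = ((-110 - 259)*(-867))*(-1/210) = -369*(-867)*(-1/210) = 319923*(-1/210) = -106641/70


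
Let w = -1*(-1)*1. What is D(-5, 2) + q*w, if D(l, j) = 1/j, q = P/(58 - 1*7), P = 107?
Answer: 265/102 ≈ 2.5980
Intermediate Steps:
w = 1 (w = 1*1 = 1)
q = 107/51 (q = 107/(58 - 1*7) = 107/(58 - 7) = 107/51 ≈ 2.0980)
D(-5, 2) + q*w = 1/2 + (107/51)*1 = ½ + 107/51 = 265/102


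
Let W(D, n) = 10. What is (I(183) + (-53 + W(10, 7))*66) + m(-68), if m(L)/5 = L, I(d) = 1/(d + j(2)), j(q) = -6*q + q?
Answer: -549793/173 ≈ -3178.0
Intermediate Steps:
j(q) = -5*q
I(d) = 1/(-10 + d) (I(d) = 1/(d - 5*2) = 1/(d - 10) = 1/(-10 + d))
m(L) = 5*L
(I(183) + (-53 + W(10, 7))*66) + m(-68) = (1/(-10 + 183) + (-53 + 10)*66) + 5*(-68) = (1/173 - 43*66) - 340 = (1/173 - 2838) - 340 = -490973/173 - 340 = -549793/173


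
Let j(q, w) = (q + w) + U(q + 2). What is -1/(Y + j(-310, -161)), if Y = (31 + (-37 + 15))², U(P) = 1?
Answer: 1/389 ≈ 0.0025707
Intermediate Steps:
j(q, w) = 1 + q + w (j(q, w) = (q + w) + 1 = 1 + q + w)
Y = 81 (Y = (31 - 22)² = 9² = 81)
-1/(Y + j(-310, -161)) = -1/(81 + (1 - 310 - 161)) = -1/(81 - 470) = -1/(-389) = -1*(-1/389) = 1/389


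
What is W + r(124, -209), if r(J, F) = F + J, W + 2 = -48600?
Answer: -48687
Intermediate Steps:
W = -48602 (W = -2 - 48600 = -48602)
W + r(124, -209) = -48602 + (-209 + 124) = -48602 - 85 = -48687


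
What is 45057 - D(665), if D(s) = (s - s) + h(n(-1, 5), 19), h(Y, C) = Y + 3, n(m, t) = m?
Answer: 45055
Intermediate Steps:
h(Y, C) = 3 + Y
D(s) = 2 (D(s) = (s - s) + (3 - 1) = 0 + 2 = 2)
45057 - D(665) = 45057 - 1*2 = 45057 - 2 = 45055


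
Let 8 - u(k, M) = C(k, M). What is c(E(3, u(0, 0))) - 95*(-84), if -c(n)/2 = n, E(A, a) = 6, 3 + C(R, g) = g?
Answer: 7968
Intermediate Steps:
C(R, g) = -3 + g
u(k, M) = 11 - M (u(k, M) = 8 - (-3 + M) = 8 + (3 - M) = 11 - M)
c(n) = -2*n
c(E(3, u(0, 0))) - 95*(-84) = -2*6 - 95*(-84) = -12 + 7980 = 7968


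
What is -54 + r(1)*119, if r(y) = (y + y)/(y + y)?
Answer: 65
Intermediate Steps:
r(y) = 1 (r(y) = (2*y)/((2*y)) = (2*y)*(1/(2*y)) = 1)
-54 + r(1)*119 = -54 + 1*119 = -54 + 119 = 65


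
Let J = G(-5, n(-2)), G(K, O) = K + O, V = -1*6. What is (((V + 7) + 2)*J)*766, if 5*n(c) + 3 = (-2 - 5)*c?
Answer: -32172/5 ≈ -6434.4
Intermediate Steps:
V = -6
n(c) = -⅗ - 7*c/5 (n(c) = -⅗ + ((-2 - 5)*c)/5 = -⅗ + (-7*c)/5 = -⅗ - 7*c/5)
J = -14/5 (J = -5 + (-⅗ - 7/5*(-2)) = -5 + (-⅗ + 14/5) = -5 + 11/5 = -14/5 ≈ -2.8000)
(((V + 7) + 2)*J)*766 = (((-6 + 7) + 2)*(-14/5))*766 = ((1 + 2)*(-14/5))*766 = (3*(-14/5))*766 = -42/5*766 = -32172/5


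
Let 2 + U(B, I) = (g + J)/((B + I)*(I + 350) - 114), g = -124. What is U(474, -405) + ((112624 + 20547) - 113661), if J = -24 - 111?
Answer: 76257031/3909 ≈ 19508.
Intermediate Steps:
J = -135
U(B, I) = -2 - 259/(-114 + (350 + I)*(B + I)) (U(B, I) = -2 + (-124 - 135)/((B + I)*(I + 350) - 114) = -2 - 259/((B + I)*(350 + I) - 114) = -2 - 259/((350 + I)*(B + I) - 114) = -2 - 259/(-114 + (350 + I)*(B + I)))
U(474, -405) + ((112624 + 20547) - 113661) = (-31 - 700*474 - 700*(-405) - 2*(-405)² - 2*474*(-405))/(-114 + (-405)² + 350*474 + 350*(-405) + 474*(-405)) + ((112624 + 20547) - 113661) = (-31 - 331800 + 283500 - 2*164025 + 383940)/(-114 + 164025 + 165900 - 141750 - 191970) + (133171 - 113661) = (-31 - 331800 + 283500 - 328050 + 383940)/(-3909) + 19510 = -1/3909*7559 + 19510 = -7559/3909 + 19510 = 76257031/3909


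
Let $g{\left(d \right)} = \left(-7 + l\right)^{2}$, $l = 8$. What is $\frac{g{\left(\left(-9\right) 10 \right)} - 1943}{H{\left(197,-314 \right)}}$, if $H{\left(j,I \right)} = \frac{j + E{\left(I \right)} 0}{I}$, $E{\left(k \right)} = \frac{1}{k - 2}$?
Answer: $\frac{609788}{197} \approx 3095.4$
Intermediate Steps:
$E{\left(k \right)} = \frac{1}{-2 + k}$
$H{\left(j,I \right)} = \frac{j}{I}$ ($H{\left(j,I \right)} = \frac{j + \frac{1}{-2 + I} 0}{I} = \frac{j + 0}{I} = \frac{j}{I}$)
$g{\left(d \right)} = 1$ ($g{\left(d \right)} = \left(-7 + 8\right)^{2} = 1^{2} = 1$)
$\frac{g{\left(\left(-9\right) 10 \right)} - 1943}{H{\left(197,-314 \right)}} = \frac{1 - 1943}{197 \frac{1}{-314}} = \frac{1 - 1943}{197 \left(- \frac{1}{314}\right)} = - \frac{1942}{- \frac{197}{314}} = \left(-1942\right) \left(- \frac{314}{197}\right) = \frac{609788}{197}$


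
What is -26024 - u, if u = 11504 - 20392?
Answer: -17136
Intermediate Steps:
u = -8888
-26024 - u = -26024 - 1*(-8888) = -26024 + 8888 = -17136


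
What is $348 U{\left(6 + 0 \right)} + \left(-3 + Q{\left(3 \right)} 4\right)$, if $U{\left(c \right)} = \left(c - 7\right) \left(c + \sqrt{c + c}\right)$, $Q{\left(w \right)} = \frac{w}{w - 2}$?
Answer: $-2079 - 696 \sqrt{3} \approx -3284.5$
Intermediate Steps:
$Q{\left(w \right)} = \frac{w}{-2 + w}$
$U{\left(c \right)} = \left(-7 + c\right) \left(c + \sqrt{2} \sqrt{c}\right)$ ($U{\left(c \right)} = \left(-7 + c\right) \left(c + \sqrt{2 c}\right) = \left(-7 + c\right) \left(c + \sqrt{2} \sqrt{c}\right)$)
$348 U{\left(6 + 0 \right)} + \left(-3 + Q{\left(3 \right)} 4\right) = 348 \left(\left(6 + 0\right)^{2} - 7 \left(6 + 0\right) + \sqrt{2} \left(6 + 0\right)^{\frac{3}{2}} - 7 \sqrt{2} \sqrt{6 + 0}\right) - \left(3 - \frac{3}{-2 + 3} \cdot 4\right) = 348 \left(6^{2} - 42 + \sqrt{2} \cdot 6^{\frac{3}{2}} - 7 \sqrt{2} \sqrt{6}\right) - \left(3 - \frac{3}{1} \cdot 4\right) = 348 \left(36 - 42 + \sqrt{2} \cdot 6 \sqrt{6} - 14 \sqrt{3}\right) - \left(3 - 3 \cdot 1 \cdot 4\right) = 348 \left(36 - 42 + 12 \sqrt{3} - 14 \sqrt{3}\right) + \left(-3 + 3 \cdot 4\right) = 348 \left(-6 - 2 \sqrt{3}\right) + \left(-3 + 12\right) = \left(-2088 - 696 \sqrt{3}\right) + 9 = -2079 - 696 \sqrt{3}$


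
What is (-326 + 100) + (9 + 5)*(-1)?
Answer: -240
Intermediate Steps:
(-326 + 100) + (9 + 5)*(-1) = -226 + 14*(-1) = -226 - 14 = -240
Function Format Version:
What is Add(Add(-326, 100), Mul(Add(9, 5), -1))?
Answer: -240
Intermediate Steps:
Add(Add(-326, 100), Mul(Add(9, 5), -1)) = Add(-226, Mul(14, -1)) = Add(-226, -14) = -240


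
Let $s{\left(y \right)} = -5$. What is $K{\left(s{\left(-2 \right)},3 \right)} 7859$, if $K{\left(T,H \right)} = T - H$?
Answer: $-62872$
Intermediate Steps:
$K{\left(s{\left(-2 \right)},3 \right)} 7859 = \left(-5 - 3\right) 7859 = \left(-8\right) 7859 = -62872$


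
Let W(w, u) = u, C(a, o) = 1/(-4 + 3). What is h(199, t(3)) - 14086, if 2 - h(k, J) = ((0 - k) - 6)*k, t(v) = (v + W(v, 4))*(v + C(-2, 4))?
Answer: 26711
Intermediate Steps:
C(a, o) = -1 (C(a, o) = 1/(-1) = -1)
t(v) = (-1 + v)*(4 + v) (t(v) = (v + 4)*(v - 1) = (4 + v)*(-1 + v) = (-1 + v)*(4 + v))
h(k, J) = 2 - k*(-6 - k) (h(k, J) = 2 - ((0 - k) - 6)*k = 2 - (-k - 6)*k = 2 - (-6 - k)*k = 2 - k*(-6 - k))
h(199, t(3)) - 14086 = (2 + 199**2 + 6*199) - 14086 = (2 + 39601 + 1194) - 14086 = 40797 - 14086 = 26711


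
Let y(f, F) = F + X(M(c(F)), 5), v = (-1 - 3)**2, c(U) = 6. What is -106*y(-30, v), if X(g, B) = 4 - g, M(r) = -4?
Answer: -2544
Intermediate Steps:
v = 16 (v = (-4)**2 = 16)
y(f, F) = 8 + F (y(f, F) = F + (4 - 1*(-4)) = F + (4 + 4) = F + 8 = 8 + F)
-106*y(-30, v) = -106*(8 + 16) = -106*24 = -2544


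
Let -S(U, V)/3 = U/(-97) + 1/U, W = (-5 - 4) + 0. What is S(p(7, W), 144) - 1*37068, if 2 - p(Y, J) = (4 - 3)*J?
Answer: -39551484/1067 ≈ -37068.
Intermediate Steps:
W = -9 (W = -9 + 0 = -9)
p(Y, J) = 2 - J (p(Y, J) = 2 - (4 - 3)*J = 2 - J)
S(U, V) = -3/U + 3*U/97 (S(U, V) = -3*(U/(-97) + 1/U) = -3*(U*(-1/97) + 1/U) = -3*(-U/97 + 1/U) = -3*(1/U - U/97) = -3/U + 3*U/97)
S(p(7, W), 144) - 1*37068 = (-3/(2 - 1*(-9)) + 3*(2 - 1*(-9))/97) - 1*37068 = (-3/(2 + 9) + 3*(2 + 9)/97) - 37068 = (-3/11 + (3/97)*11) - 37068 = (-3*1/11 + 33/97) - 37068 = (-3/11 + 33/97) - 37068 = 72/1067 - 37068 = -39551484/1067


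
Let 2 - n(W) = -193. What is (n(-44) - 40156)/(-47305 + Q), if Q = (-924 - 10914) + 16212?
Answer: 39961/42931 ≈ 0.93082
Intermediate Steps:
Q = 4374 (Q = -11838 + 16212 = 4374)
n(W) = 195 (n(W) = 2 - 1*(-193) = 2 + 193 = 195)
(n(-44) - 40156)/(-47305 + Q) = (195 - 40156)/(-47305 + 4374) = -39961/(-42931) = -39961*(-1/42931) = 39961/42931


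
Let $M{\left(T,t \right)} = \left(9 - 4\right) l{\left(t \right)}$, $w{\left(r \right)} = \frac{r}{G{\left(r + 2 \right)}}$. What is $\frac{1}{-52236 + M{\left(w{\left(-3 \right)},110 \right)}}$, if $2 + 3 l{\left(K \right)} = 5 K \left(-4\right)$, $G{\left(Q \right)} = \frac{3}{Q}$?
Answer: $- \frac{1}{55906} \approx -1.7887 \cdot 10^{-5}$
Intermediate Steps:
$l{\left(K \right)} = - \frac{2}{3} - \frac{20 K}{3}$ ($l{\left(K \right)} = - \frac{2}{3} + \frac{5 K \left(-4\right)}{3} = - \frac{2}{3} + \frac{\left(-20\right) K}{3} = - \frac{2}{3} - \frac{20 K}{3}$)
$w{\left(r \right)} = r \left(\frac{2}{3} + \frac{r}{3}\right)$ ($w{\left(r \right)} = \frac{r}{3 \frac{1}{r + 2}} = \frac{r}{3 \frac{1}{2 + r}} = r \left(\frac{2}{3} + \frac{r}{3}\right)$)
$M{\left(T,t \right)} = - \frac{10}{3} - \frac{100 t}{3}$ ($M{\left(T,t \right)} = \left(9 - 4\right) \left(- \frac{2}{3} - \frac{20 t}{3}\right) = 5 \left(- \frac{2}{3} - \frac{20 t}{3}\right) = - \frac{10}{3} - \frac{100 t}{3}$)
$\frac{1}{-52236 + M{\left(w{\left(-3 \right)},110 \right)}} = \frac{1}{-52236 - 3670} = \frac{1}{-55906} = - \frac{1}{55906}$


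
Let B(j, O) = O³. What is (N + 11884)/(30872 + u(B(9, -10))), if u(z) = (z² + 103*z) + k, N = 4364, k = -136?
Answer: 2031/115967 ≈ 0.017514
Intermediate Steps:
u(z) = -136 + z² + 103*z (u(z) = (z² + 103*z) - 136 = -136 + z² + 103*z)
(N + 11884)/(30872 + u(B(9, -10))) = (4364 + 11884)/(30872 + (-136 + ((-10)³)² + 103*(-10)³)) = 16248/(30872 + (-136 + (-1000)² + 103*(-1000))) = 16248/(30872 + (-136 + 1000000 - 103000)) = 16248/(30872 + 896864) = 16248/927736 = 16248*(1/927736) = 2031/115967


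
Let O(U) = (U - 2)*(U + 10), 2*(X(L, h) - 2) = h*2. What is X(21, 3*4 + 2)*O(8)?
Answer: 1728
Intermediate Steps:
X(L, h) = 2 + h (X(L, h) = 2 + (h*2)/2 = 2 + (2*h)/2 = 2 + h)
O(U) = (-2 + U)*(10 + U)
X(21, 3*4 + 2)*O(8) = (2 + (3*4 + 2))*(-20 + 8² + 8*8) = (2 + (12 + 2))*(-20 + 64 + 64) = (2 + 14)*108 = 16*108 = 1728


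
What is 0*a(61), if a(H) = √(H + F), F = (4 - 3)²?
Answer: 0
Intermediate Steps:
F = 1 (F = 1² = 1)
a(H) = √(1 + H) (a(H) = √(H + 1) = √(1 + H))
0*a(61) = 0*√(1 + 61) = 0*√62 = 0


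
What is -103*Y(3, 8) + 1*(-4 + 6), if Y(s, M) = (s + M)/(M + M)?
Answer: -1101/16 ≈ -68.813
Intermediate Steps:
Y(s, M) = (M + s)/(2*M) (Y(s, M) = (M + s)/((2*M)) = (M + s)*(1/(2*M)) = (M + s)/(2*M))
-103*Y(3, 8) + 1*(-4 + 6) = -103*(8 + 3)/(2*8) + 1*(-4 + 6) = -103*11/(2*8) + 1*2 = -103*11/16 + 2 = -1133/16 + 2 = -1101/16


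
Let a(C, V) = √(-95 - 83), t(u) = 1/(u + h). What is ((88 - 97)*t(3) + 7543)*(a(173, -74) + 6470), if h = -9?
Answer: 48812915 + 15089*I*√178/2 ≈ 4.8813e+7 + 1.0066e+5*I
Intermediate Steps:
t(u) = 1/(-9 + u) (t(u) = 1/(u - 9) = 1/(-9 + u))
a(C, V) = I*√178 (a(C, V) = √(-178) = I*√178)
((88 - 97)*t(3) + 7543)*(a(173, -74) + 6470) = ((88 - 97)/(-9 + 3) + 7543)*(I*√178 + 6470) = (-9/(-6) + 7543)*(6470 + I*√178) = (-9*(-⅙) + 7543)*(6470 + I*√178) = (3/2 + 7543)*(6470 + I*√178) = 15089*(6470 + I*√178)/2 = 48812915 + 15089*I*√178/2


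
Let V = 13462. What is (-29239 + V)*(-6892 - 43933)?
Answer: 801866025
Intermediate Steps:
(-29239 + V)*(-6892 - 43933) = (-29239 + 13462)*(-6892 - 43933) = -15777*(-50825) = 801866025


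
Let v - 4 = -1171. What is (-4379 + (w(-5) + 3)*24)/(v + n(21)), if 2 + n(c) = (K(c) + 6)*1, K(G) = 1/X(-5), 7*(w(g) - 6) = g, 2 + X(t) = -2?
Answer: 117044/32571 ≈ 3.5935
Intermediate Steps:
v = -1167 (v = 4 - 1171 = -1167)
X(t) = -4 (X(t) = -2 - 2 = -4)
w(g) = 6 + g/7
K(G) = -1/4 (K(G) = 1/(-4) = -1/4)
n(c) = 15/4 (n(c) = -2 + (-1/4 + 6)*1 = -2 + (23/4)*1 = -2 + 23/4 = 15/4)
(-4379 + (w(-5) + 3)*24)/(v + n(21)) = (-4379 + ((6 + (1/7)*(-5)) + 3)*24)/(-1167 + 15/4) = (-4379 + ((6 - 5/7) + 3)*24)/(-4653/4) = (-4379 + (37/7 + 3)*24)*(-4/4653) = (-4379 + (58/7)*24)*(-4/4653) = (-4379 + 1392/7)*(-4/4653) = -29261/7*(-4/4653) = 117044/32571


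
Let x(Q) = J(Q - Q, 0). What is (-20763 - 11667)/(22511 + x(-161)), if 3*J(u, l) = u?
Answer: -32430/22511 ≈ -1.4406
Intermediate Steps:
J(u, l) = u/3
x(Q) = 0 (x(Q) = (Q - Q)/3 = (⅓)*0 = 0)
(-20763 - 11667)/(22511 + x(-161)) = (-20763 - 11667)/(22511 + 0) = -32430/22511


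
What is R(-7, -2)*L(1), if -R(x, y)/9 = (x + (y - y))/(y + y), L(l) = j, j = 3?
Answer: -189/4 ≈ -47.250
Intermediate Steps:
L(l) = 3
R(x, y) = -9*x/(2*y) (R(x, y) = -9*(x + (y - y))/(y + y) = -9*(x + 0)/(2*y) = -9*x*1/(2*y) = -9*x/(2*y))
R(-7, -2)*L(1) = -9/2*(-7)/(-2)*3 = -9/2*(-7)*(-1/2)*3 = -63/4*3 = -189/4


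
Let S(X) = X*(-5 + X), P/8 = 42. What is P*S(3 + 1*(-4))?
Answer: 2016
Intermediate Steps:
P = 336 (P = 8*42 = 336)
P*S(3 + 1*(-4)) = 336*((3 + 1*(-4))*(-5 + (3 + 1*(-4)))) = 336*((3 - 4)*(-5 + (3 - 4))) = 336*(-(-5 - 1)) = 336*(-1*(-6)) = 336*6 = 2016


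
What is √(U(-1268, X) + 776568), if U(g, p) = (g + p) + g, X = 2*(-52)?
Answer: 6*√21498 ≈ 879.73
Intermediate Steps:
X = -104
U(g, p) = p + 2*g
√(U(-1268, X) + 776568) = √((-104 + 2*(-1268)) + 776568) = √((-104 - 2536) + 776568) = √(-2640 + 776568) = √773928 = 6*√21498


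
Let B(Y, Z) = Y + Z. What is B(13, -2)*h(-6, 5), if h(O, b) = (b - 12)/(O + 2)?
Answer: 77/4 ≈ 19.250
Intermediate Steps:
h(O, b) = (-12 + b)/(2 + O)
B(13, -2)*h(-6, 5) = (13 - 2)*((-12 + 5)/(2 - 6)) = 11*(-7/(-4)) = 11*(-¼*(-7)) = 11*(7/4) = 77/4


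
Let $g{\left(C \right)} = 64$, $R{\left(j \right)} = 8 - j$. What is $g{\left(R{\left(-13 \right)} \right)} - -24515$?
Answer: $24579$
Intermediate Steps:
$g{\left(R{\left(-13 \right)} \right)} - -24515 = 64 - -24515 = 64 + 24515 = 24579$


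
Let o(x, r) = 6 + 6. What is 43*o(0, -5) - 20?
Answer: 496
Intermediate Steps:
o(x, r) = 12
43*o(0, -5) - 20 = 43*12 - 20 = 516 - 20 = 496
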